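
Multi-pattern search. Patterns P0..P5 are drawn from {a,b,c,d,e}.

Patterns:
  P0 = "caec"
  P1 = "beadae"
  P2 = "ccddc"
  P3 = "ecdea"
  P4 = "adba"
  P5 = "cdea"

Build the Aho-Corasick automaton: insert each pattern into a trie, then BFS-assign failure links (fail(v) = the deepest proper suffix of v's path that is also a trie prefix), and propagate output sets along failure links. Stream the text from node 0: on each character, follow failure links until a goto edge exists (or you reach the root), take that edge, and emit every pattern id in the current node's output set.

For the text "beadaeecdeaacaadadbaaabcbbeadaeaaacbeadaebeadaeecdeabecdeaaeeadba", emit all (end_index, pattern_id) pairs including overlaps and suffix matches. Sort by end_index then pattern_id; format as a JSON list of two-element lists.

Construct AC machine:
Trie (insert patterns):
  0='ε' goto a→20 b→5 c→1 e→15
  1='c' goto a→2 c→11 d→24
  2='ca' goto e→3
  3='cae' goto c→4
  4='caec' goto ·  [P0 ends]
  5='b' goto e→6
  6='be' goto a→7
  7='bea' goto d→8
  8='bead' goto a→9
  9='beada' goto e→10
  10='beadae' goto ·  [P1 ends]
  11='cc' goto d→12
  12='ccd' goto d→13
  13='ccdd' goto c→14
  14='ccddc' goto ·  [P2 ends]
  15='e' goto c→16
  16='ec' goto d→17
  17='ecd' goto e→18
  18='ecde' goto a→19
  19='ecdea' goto ·  [P3 ends]
  20='a' goto d→21
  21='ad' goto b→22
  22='adb' goto a→23
  23='adba' goto ·  [P4 ends]
  24='cd' goto e→25
  25='cde' goto a→26
  26='cdea' goto ·  [P5 ends]

Failure links (BFS by depth):
  fail(1) 'c': from fail(0)=0 chase 'c': 0 ⇒ 0;  out=∅∪out(0)=∅
  fail(5) 'b': from fail(0)=0 chase 'b': 0 ⇒ 0;  out=∅∪out(0)=∅
  fail(15) 'e': from fail(0)=0 chase 'e': 0 ⇒ 0;  out=∅∪out(0)=∅
  fail(20) 'a': from fail(0)=0 chase 'a': 0 ⇒ 0;  out=∅∪out(0)=∅
  fail(2) 'ca': from fail(1)=0 chase 'a': 0 ⇒ 20;  out=∅∪out(20)=∅
  fail(6) 'be': from fail(5)=0 chase 'e': 0 ⇒ 15;  out=∅∪out(15)=∅
  fail(11) 'cc': from fail(1)=0 chase 'c': 0 ⇒ 1;  out=∅∪out(1)=∅
  fail(16) 'ec': from fail(15)=0 chase 'c': 0 ⇒ 1;  out=∅∪out(1)=∅
  fail(21) 'ad': from fail(20)=0 chase 'd': 0 ⇒ 0;  out=∅∪out(0)=∅
  fail(24) 'cd': from fail(1)=0 chase 'd': 0 ⇒ 0;  out=∅∪out(0)=∅
  fail(3) 'cae': from fail(2)=20 chase 'e': 20→0 ⇒ 15;  out=∅∪out(15)=∅
  fail(7) 'bea': from fail(6)=15 chase 'a': 15→0 ⇒ 20;  out=∅∪out(20)=∅
  fail(12) 'ccd': from fail(11)=1 chase 'd': 1 ⇒ 24;  out=∅∪out(24)=∅
  fail(17) 'ecd': from fail(16)=1 chase 'd': 1 ⇒ 24;  out=∅∪out(24)=∅
  fail(22) 'adb': from fail(21)=0 chase 'b': 0 ⇒ 5;  out=∅∪out(5)=∅
  fail(25) 'cde': from fail(24)=0 chase 'e': 0 ⇒ 15;  out=∅∪out(15)=∅
  fail(4) 'caec': from fail(3)=15 chase 'c': 15 ⇒ 16;  out={0}∪out(16)={0}
  fail(8) 'bead': from fail(7)=20 chase 'd': 20 ⇒ 21;  out=∅∪out(21)=∅
  fail(13) 'ccdd': from fail(12)=24 chase 'd': 24→0 ⇒ 0;  out=∅∪out(0)=∅
  fail(18) 'ecde': from fail(17)=24 chase 'e': 24 ⇒ 25;  out=∅∪out(25)=∅
  fail(23) 'adba': from fail(22)=5 chase 'a': 5→0 ⇒ 20;  out={4}∪out(20)={4}
  fail(26) 'cdea': from fail(25)=15 chase 'a': 15→0 ⇒ 20;  out={5}∪out(20)={5}
  fail(9) 'beada': from fail(8)=21 chase 'a': 21→0 ⇒ 20;  out=∅∪out(20)=∅
  fail(14) 'ccddc': from fail(13)=0 chase 'c': 0 ⇒ 1;  out={2}∪out(1)={2}
  fail(19) 'ecdea': from fail(18)=25 chase 'a': 25 ⇒ 26;  out={3}∪out(26)={3,5}
  fail(10) 'beadae': from fail(9)=20 chase 'e': 20→0 ⇒ 15;  out={1}∪out(15)={1}

Scan:
i=0 'b': node 0→5
i=1 'e': node 5→6
i=2 'a': node 6→7
i=3 'd': node 7→8
i=4 'a': node 8→9
i=5 'e': node 9→10  → match P1@[0:5]
i=6 'e': node 10→15 (fail-walked)
i=7 'c': node 15→16
i=8 'd': node 16→17
i=9 'e': node 17→18
i=10 'a': node 18→19  → match P3@[6:10],P5@[7:10]
i=11 'a': node 19→20 (fail-walked)
i=12 'c': node 20→1 (fail-walked)
i=13 'a': node 1→2
i=14 'a': node 2→20 (fail-walked)
i=15 'd': node 20→21
i=16 'a': node 21→20 (fail-walked)
i=17 'd': node 20→21
i=18 'b': node 21→22
i=19 'a': node 22→23  → match P4@[16:19]
i=20 'a': node 23→20 (fail-walked)
i=21 'a': node 20→20 (fail-walked)
i=22 'b': node 20→5 (fail-walked)
i=23 'c': node 5→1 (fail-walked)
i=24 'b': node 1→5 (fail-walked)
i=25 'b': node 5→5 (fail-walked)
i=26 'e': node 5→6
i=27 'a': node 6→7
i=28 'd': node 7→8
i=29 'a': node 8→9
i=30 'e': node 9→10  → match P1@[25:30]
i=31 'a': node 10→20 (fail-walked)
i=32 'a': node 20→20 (fail-walked)
i=33 'a': node 20→20 (fail-walked)
i=34 'c': node 20→1 (fail-walked)
i=35 'b': node 1→5 (fail-walked)
i=36 'e': node 5→6
i=37 'a': node 6→7
i=38 'd': node 7→8
i=39 'a': node 8→9
i=40 'e': node 9→10  → match P1@[35:40]
i=41 'b': node 10→5 (fail-walked)
i=42 'e': node 5→6
i=43 'a': node 6→7
i=44 'd': node 7→8
i=45 'a': node 8→9
i=46 'e': node 9→10  → match P1@[41:46]
i=47 'e': node 10→15 (fail-walked)
i=48 'c': node 15→16
i=49 'd': node 16→17
i=50 'e': node 17→18
i=51 'a': node 18→19  → match P3@[47:51],P5@[48:51]
i=52 'b': node 19→5 (fail-walked)
i=53 'e': node 5→6
i=54 'c': node 6→16 (fail-walked)
i=55 'd': node 16→17
i=56 'e': node 17→18
i=57 'a': node 18→19  → match P3@[53:57],P5@[54:57]
i=58 'a': node 19→20 (fail-walked)
i=59 'e': node 20→15 (fail-walked)
i=60 'e': node 15→15 (fail-walked)
i=61 'a': node 15→20 (fail-walked)
i=62 'd': node 20→21
i=63 'b': node 21→22
i=64 'a': node 22→23  → match P4@[61:64]

Result: [[5,1],[10,3],[10,5],[19,4],[30,1],[40,1],[46,1],[51,3],[51,5],[57,3],[57,5],[64,4]]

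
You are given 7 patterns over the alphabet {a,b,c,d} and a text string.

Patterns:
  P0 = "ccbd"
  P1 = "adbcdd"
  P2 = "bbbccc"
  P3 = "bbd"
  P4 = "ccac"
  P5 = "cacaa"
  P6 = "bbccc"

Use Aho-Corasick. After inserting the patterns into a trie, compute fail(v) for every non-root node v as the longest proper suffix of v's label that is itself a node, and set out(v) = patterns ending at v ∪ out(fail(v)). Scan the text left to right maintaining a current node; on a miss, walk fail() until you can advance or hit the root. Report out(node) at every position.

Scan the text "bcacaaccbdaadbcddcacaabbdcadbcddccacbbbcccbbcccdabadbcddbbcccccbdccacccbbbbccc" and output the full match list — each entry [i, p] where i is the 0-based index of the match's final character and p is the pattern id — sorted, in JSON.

Construct AC machine:
Trie nodes:
  0='ε' goto a→5 b→11 c→1
  1='c' goto a→20 c→2
  2='cc' goto a→18 b→3
  3='ccb' goto d→4
  4='ccbd' goto ·  ←P0
  5='a' goto d→6
  6='ad' goto b→7
  7='adb' goto c→8
  8='adbc' goto d→9
  9='adbcd' goto d→10
  10='adbcdd' goto ·  ←P1
  11='b' goto b→12
  12='bb' goto b→13 c→24 d→17
  13='bbb' goto c→14
  14='bbbc' goto c→15
  15='bbbcc' goto c→16
  16='bbbccc' goto ·  ←P2
  17='bbd' goto ·  ←P3
  18='cca' goto c→19
  19='ccac' goto ·  ←P4
  20='ca' goto c→21
  21='cac' goto a→22
  22='caca' goto a→23
  23='cacaa' goto ·  ←P5
  24='bbc' goto c→25
  25='bbcc' goto c→26
  26='bbccc' goto ·  ←P6

Failure links (BFS by depth):
  fail(1) 'c': from fail(0)=0 chase 'c': 0 ⇒ 0;  out=∅∪out(0)=∅
  fail(5) 'a': from fail(0)=0 chase 'a': 0 ⇒ 0;  out=∅∪out(0)=∅
  fail(11) 'b': from fail(0)=0 chase 'b': 0 ⇒ 0;  out=∅∪out(0)=∅
  fail(2) 'cc': from fail(1)=0 chase 'c': 0 ⇒ 1;  out=∅∪out(1)=∅
  fail(6) 'ad': from fail(5)=0 chase 'd': 0 ⇒ 0;  out=∅∪out(0)=∅
  fail(12) 'bb': from fail(11)=0 chase 'b': 0 ⇒ 11;  out=∅∪out(11)=∅
  fail(20) 'ca': from fail(1)=0 chase 'a': 0 ⇒ 5;  out=∅∪out(5)=∅
  fail(3) 'ccb': from fail(2)=1 chase 'b': 1→0 ⇒ 11;  out=∅∪out(11)=∅
  fail(7) 'adb': from fail(6)=0 chase 'b': 0 ⇒ 11;  out=∅∪out(11)=∅
  fail(13) 'bbb': from fail(12)=11 chase 'b': 11 ⇒ 12;  out=∅∪out(12)=∅
  fail(17) 'bbd': from fail(12)=11 chase 'd': 11→0 ⇒ 0;  out={3}∪out(0)={3}
  fail(18) 'cca': from fail(2)=1 chase 'a': 1 ⇒ 20;  out=∅∪out(20)=∅
  fail(21) 'cac': from fail(20)=5 chase 'c': 5→0 ⇒ 1;  out=∅∪out(1)=∅
  fail(24) 'bbc': from fail(12)=11 chase 'c': 11→0 ⇒ 1;  out=∅∪out(1)=∅
  fail(4) 'ccbd': from fail(3)=11 chase 'd': 11→0 ⇒ 0;  out={0}∪out(0)={0}
  fail(8) 'adbc': from fail(7)=11 chase 'c': 11→0 ⇒ 1;  out=∅∪out(1)=∅
  fail(14) 'bbbc': from fail(13)=12 chase 'c': 12 ⇒ 24;  out=∅∪out(24)=∅
  fail(19) 'ccac': from fail(18)=20 chase 'c': 20 ⇒ 21;  out={4}∪out(21)={4}
  fail(22) 'caca': from fail(21)=1 chase 'a': 1 ⇒ 20;  out=∅∪out(20)=∅
  fail(25) 'bbcc': from fail(24)=1 chase 'c': 1 ⇒ 2;  out=∅∪out(2)=∅
  fail(9) 'adbcd': from fail(8)=1 chase 'd': 1→0 ⇒ 0;  out=∅∪out(0)=∅
  fail(15) 'bbbcc': from fail(14)=24 chase 'c': 24 ⇒ 25;  out=∅∪out(25)=∅
  fail(23) 'cacaa': from fail(22)=20 chase 'a': 20→5→0 ⇒ 5;  out={5}∪out(5)={5}
  fail(26) 'bbccc': from fail(25)=2 chase 'c': 2→1 ⇒ 2;  out={6}∪out(2)={6}
  fail(10) 'adbcdd': from fail(9)=0 chase 'd': 0 ⇒ 0;  out={1}∪out(0)={1}
  fail(16) 'bbbccc': from fail(15)=25 chase 'c': 25 ⇒ 26;  out={2}∪out(26)={2,6}

Scan:
[0] read 'b'  n0⇒n11
[1] read 'c'  n11⇒n1 (fail-walked)
[2] read 'a'  n1⇒n20
[3] read 'c'  n20⇒n21
[4] read 'a'  n21⇒n22
[5] read 'a'  n22⇒n23  ** P5@[1:5]
[6] read 'c'  n23⇒n1 (fail-walked)
[7] read 'c'  n1⇒n2
[8] read 'b'  n2⇒n3
[9] read 'd'  n3⇒n4  ** P0@[6:9]
[10] read 'a'  n4⇒n5 (fail-walked)
[11] read 'a'  n5⇒n5 (fail-walked)
[12] read 'd'  n5⇒n6
[13] read 'b'  n6⇒n7
[14] read 'c'  n7⇒n8
[15] read 'd'  n8⇒n9
[16] read 'd'  n9⇒n10  ** P1@[11:16]
[17] read 'c'  n10⇒n1 (fail-walked)
[18] read 'a'  n1⇒n20
[19] read 'c'  n20⇒n21
[20] read 'a'  n21⇒n22
[21] read 'a'  n22⇒n23  ** P5@[17:21]
[22] read 'b'  n23⇒n11 (fail-walked)
[23] read 'b'  n11⇒n12
[24] read 'd'  n12⇒n17  ** P3@[22:24]
[25] read 'c'  n17⇒n1 (fail-walked)
[26] read 'a'  n1⇒n20
[27] read 'd'  n20⇒n6 (fail-walked)
[28] read 'b'  n6⇒n7
[29] read 'c'  n7⇒n8
[30] read 'd'  n8⇒n9
[31] read 'd'  n9⇒n10  ** P1@[26:31]
[32] read 'c'  n10⇒n1 (fail-walked)
[33] read 'c'  n1⇒n2
[34] read 'a'  n2⇒n18
[35] read 'c'  n18⇒n19  ** P4@[32:35]
[36] read 'b'  n19⇒n11 (fail-walked)
[37] read 'b'  n11⇒n12
[38] read 'b'  n12⇒n13
[39] read 'c'  n13⇒n14
[40] read 'c'  n14⇒n15
[41] read 'c'  n15⇒n16  ** P2@[36:41],P6@[37:41]
[42] read 'b'  n16⇒n3 (fail-walked)
[43] read 'b'  n3⇒n12 (fail-walked)
[44] read 'c'  n12⇒n24
[45] read 'c'  n24⇒n25
[46] read 'c'  n25⇒n26  ** P6@[42:46]
[47] read 'd'  n26⇒n0 (fail-walked)
[48] read 'a'  n0⇒n5
[49] read 'b'  n5⇒n11 (fail-walked)
[50] read 'a'  n11⇒n5 (fail-walked)
[51] read 'd'  n5⇒n6
[52] read 'b'  n6⇒n7
[53] read 'c'  n7⇒n8
[54] read 'd'  n8⇒n9
[55] read 'd'  n9⇒n10  ** P1@[50:55]
[56] read 'b'  n10⇒n11 (fail-walked)
[57] read 'b'  n11⇒n12
[58] read 'c'  n12⇒n24
[59] read 'c'  n24⇒n25
[60] read 'c'  n25⇒n26  ** P6@[56:60]
[61] read 'c'  n26⇒n2 (fail-walked)
[62] read 'c'  n2⇒n2 (fail-walked)
[63] read 'b'  n2⇒n3
[64] read 'd'  n3⇒n4  ** P0@[61:64]
[65] read 'c'  n4⇒n1 (fail-walked)
[66] read 'c'  n1⇒n2
[67] read 'a'  n2⇒n18
[68] read 'c'  n18⇒n19  ** P4@[65:68]
[69] read 'c'  n19⇒n2 (fail-walked)
[70] read 'c'  n2⇒n2 (fail-walked)
[71] read 'b'  n2⇒n3
[72] read 'b'  n3⇒n12 (fail-walked)
[73] read 'b'  n12⇒n13
[74] read 'b'  n13⇒n13 (fail-walked)
[75] read 'c'  n13⇒n14
[76] read 'c'  n14⇒n15
[77] read 'c'  n15⇒n16  ** P2@[72:77],P6@[73:77]

Result: [[5,5],[9,0],[16,1],[21,5],[24,3],[31,1],[35,4],[41,2],[41,6],[46,6],[55,1],[60,6],[64,0],[68,4],[77,2],[77,6]]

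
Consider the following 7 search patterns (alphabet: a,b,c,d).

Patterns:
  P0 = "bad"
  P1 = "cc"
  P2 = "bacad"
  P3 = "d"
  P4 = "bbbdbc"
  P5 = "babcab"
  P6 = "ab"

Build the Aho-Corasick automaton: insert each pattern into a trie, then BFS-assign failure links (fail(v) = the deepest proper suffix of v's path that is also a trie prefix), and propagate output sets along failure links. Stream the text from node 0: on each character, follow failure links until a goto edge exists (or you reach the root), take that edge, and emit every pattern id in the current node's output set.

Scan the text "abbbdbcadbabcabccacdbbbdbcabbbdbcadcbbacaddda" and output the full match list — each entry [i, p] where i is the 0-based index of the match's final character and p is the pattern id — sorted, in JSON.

Build automaton:
Trie nodes:
  0='ε' goto a→19 b→1 c→4 d→9
  1='b' goto a→2 b→10
  2='ba' goto b→15 c→6 d→3
  3='bad' goto ·  [P0 ends]
  4='c' goto c→5
  5='cc' goto ·  [P1 ends]
  6='bac' goto a→7
  7='baca' goto d→8
  8='bacad' goto ·  [P2 ends]
  9='d' goto ·  [P3 ends]
  10='bb' goto b→11
  11='bbb' goto d→12
  12='bbbd' goto b→13
  13='bbbdb' goto c→14
  14='bbbdbc' goto ·  [P4 ends]
  15='bab' goto c→16
  16='babc' goto a→17
  17='babca' goto b→18
  18='babcab' goto ·  [P5 ends]
  19='a' goto b→20
  20='ab' goto ·  [P6 ends]

Failure links (BFS by depth):
  fail(1) 'b': from fail(0)=0 chase 'b': 0 ⇒ 0;  out=∅∪out(0)=∅
  fail(4) 'c': from fail(0)=0 chase 'c': 0 ⇒ 0;  out=∅∪out(0)=∅
  fail(9) 'd': from fail(0)=0 chase 'd': 0 ⇒ 0;  out={3}∪out(0)={3}
  fail(19) 'a': from fail(0)=0 chase 'a': 0 ⇒ 0;  out=∅∪out(0)=∅
  fail(2) 'ba': from fail(1)=0 chase 'a': 0 ⇒ 19;  out=∅∪out(19)=∅
  fail(5) 'cc': from fail(4)=0 chase 'c': 0 ⇒ 4;  out={1}∪out(4)={1}
  fail(10) 'bb': from fail(1)=0 chase 'b': 0 ⇒ 1;  out=∅∪out(1)=∅
  fail(20) 'ab': from fail(19)=0 chase 'b': 0 ⇒ 1;  out={6}∪out(1)={6}
  fail(3) 'bad': from fail(2)=19 chase 'd': 19→0 ⇒ 9;  out={0}∪out(9)={0,3}
  fail(6) 'bac': from fail(2)=19 chase 'c': 19→0 ⇒ 4;  out=∅∪out(4)=∅
  fail(11) 'bbb': from fail(10)=1 chase 'b': 1 ⇒ 10;  out=∅∪out(10)=∅
  fail(15) 'bab': from fail(2)=19 chase 'b': 19 ⇒ 20;  out=∅∪out(20)={6}
  fail(7) 'baca': from fail(6)=4 chase 'a': 4→0 ⇒ 19;  out=∅∪out(19)=∅
  fail(12) 'bbbd': from fail(11)=10 chase 'd': 10→1→0 ⇒ 9;  out=∅∪out(9)={3}
  fail(16) 'babc': from fail(15)=20 chase 'c': 20→1→0 ⇒ 4;  out=∅∪out(4)=∅
  fail(8) 'bacad': from fail(7)=19 chase 'd': 19→0 ⇒ 9;  out={2}∪out(9)={2,3}
  fail(13) 'bbbdb': from fail(12)=9 chase 'b': 9→0 ⇒ 1;  out=∅∪out(1)=∅
  fail(17) 'babca': from fail(16)=4 chase 'a': 4→0 ⇒ 19;  out=∅∪out(19)=∅
  fail(14) 'bbbdbc': from fail(13)=1 chase 'c': 1→0 ⇒ 4;  out={4}∪out(4)={4}
  fail(18) 'babcab': from fail(17)=19 chase 'b': 19 ⇒ 20;  out={5}∪out(20)={5,6}

Text stream:
i=0 'a': node 0→19
i=1 'b': node 19→20  emit P6@[0:1]
i=2 'b': node 20→10 ·f
i=3 'b': node 10→11
i=4 'd': node 11→12  emit P3@[4:4]
i=5 'b': node 12→13
i=6 'c': node 13→14  emit P4@[1:6]
i=7 'a': node 14→19 ·f
i=8 'd': node 19→9 ·f  emit P3@[8:8]
i=9 'b': node 9→1 ·f
i=10 'a': node 1→2
i=11 'b': node 2→15  emit P6@[10:11]
i=12 'c': node 15→16
i=13 'a': node 16→17
i=14 'b': node 17→18  emit P5@[9:14],P6@[13:14]
i=15 'c': node 18→4 ·f
i=16 'c': node 4→5  emit P1@[15:16]
i=17 'a': node 5→19 ·f
i=18 'c': node 19→4 ·f
i=19 'd': node 4→9 ·f  emit P3@[19:19]
i=20 'b': node 9→1 ·f
i=21 'b': node 1→10
i=22 'b': node 10→11
i=23 'd': node 11→12  emit P3@[23:23]
i=24 'b': node 12→13
i=25 'c': node 13→14  emit P4@[20:25]
i=26 'a': node 14→19 ·f
i=27 'b': node 19→20  emit P6@[26:27]
i=28 'b': node 20→10 ·f
i=29 'b': node 10→11
i=30 'd': node 11→12  emit P3@[30:30]
i=31 'b': node 12→13
i=32 'c': node 13→14  emit P4@[27:32]
i=33 'a': node 14→19 ·f
i=34 'd': node 19→9 ·f  emit P3@[34:34]
i=35 'c': node 9→4 ·f
i=36 'b': node 4→1 ·f
i=37 'b': node 1→10
i=38 'a': node 10→2 ·f
i=39 'c': node 2→6
i=40 'a': node 6→7
i=41 'd': node 7→8  emit P2@[37:41],P3@[41:41]
i=42 'd': node 8→9 ·f  emit P3@[42:42]
i=43 'd': node 9→9 ·f  emit P3@[43:43]
i=44 'a': node 9→19 ·f

Matches: [[1,6],[4,3],[6,4],[8,3],[11,6],[14,5],[14,6],[16,1],[19,3],[23,3],[25,4],[27,6],[30,3],[32,4],[34,3],[41,2],[41,3],[42,3],[43,3]]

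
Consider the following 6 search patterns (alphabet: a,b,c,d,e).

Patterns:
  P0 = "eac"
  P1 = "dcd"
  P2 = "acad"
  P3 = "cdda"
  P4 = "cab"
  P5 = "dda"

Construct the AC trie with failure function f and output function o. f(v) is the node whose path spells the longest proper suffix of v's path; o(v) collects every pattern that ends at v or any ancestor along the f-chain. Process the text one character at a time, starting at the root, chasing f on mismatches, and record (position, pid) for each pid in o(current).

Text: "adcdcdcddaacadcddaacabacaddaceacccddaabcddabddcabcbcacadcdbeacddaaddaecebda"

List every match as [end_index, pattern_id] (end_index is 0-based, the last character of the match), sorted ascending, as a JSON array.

Build automaton:
Trie nodes:
  0='ε' goto a→7 c→11 d→4 e→1
  1='e' goto a→2
  2='ea' goto c→3
  3='eac' goto ·  [P0 ends]
  4='d' goto c→5 d→17
  5='dc' goto d→6
  6='dcd' goto ·  [P1 ends]
  7='a' goto c→8
  8='ac' goto a→9
  9='aca' goto d→10
  10='acad' goto ·  [P2 ends]
  11='c' goto a→15 d→12
  12='cd' goto d→13
  13='cdd' goto a→14
  14='cdda' goto ·  [P3 ends]
  15='ca' goto b→16
  16='cab' goto ·  [P4 ends]
  17='dd' goto a→18
  18='dda' goto ·  [P5 ends]

Failure links (BFS by depth):
  fail(1) 'e': from fail(0)=0 chase 'e': 0 ⇒ 0;  out=∅∪out(0)=∅
  fail(4) 'd': from fail(0)=0 chase 'd': 0 ⇒ 0;  out=∅∪out(0)=∅
  fail(7) 'a': from fail(0)=0 chase 'a': 0 ⇒ 0;  out=∅∪out(0)=∅
  fail(11) 'c': from fail(0)=0 chase 'c': 0 ⇒ 0;  out=∅∪out(0)=∅
  fail(2) 'ea': from fail(1)=0 chase 'a': 0 ⇒ 7;  out=∅∪out(7)=∅
  fail(5) 'dc': from fail(4)=0 chase 'c': 0 ⇒ 11;  out=∅∪out(11)=∅
  fail(8) 'ac': from fail(7)=0 chase 'c': 0 ⇒ 11;  out=∅∪out(11)=∅
  fail(12) 'cd': from fail(11)=0 chase 'd': 0 ⇒ 4;  out=∅∪out(4)=∅
  fail(15) 'ca': from fail(11)=0 chase 'a': 0 ⇒ 7;  out=∅∪out(7)=∅
  fail(17) 'dd': from fail(4)=0 chase 'd': 0 ⇒ 4;  out=∅∪out(4)=∅
  fail(3) 'eac': from fail(2)=7 chase 'c': 7 ⇒ 8;  out={0}∪out(8)={0}
  fail(6) 'dcd': from fail(5)=11 chase 'd': 11 ⇒ 12;  out={1}∪out(12)={1}
  fail(9) 'aca': from fail(8)=11 chase 'a': 11 ⇒ 15;  out=∅∪out(15)=∅
  fail(13) 'cdd': from fail(12)=4 chase 'd': 4 ⇒ 17;  out=∅∪out(17)=∅
  fail(16) 'cab': from fail(15)=7 chase 'b': 7→0 ⇒ 0;  out={4}∪out(0)={4}
  fail(18) 'dda': from fail(17)=4 chase 'a': 4→0 ⇒ 7;  out={5}∪out(7)={5}
  fail(10) 'acad': from fail(9)=15 chase 'd': 15→7→0 ⇒ 4;  out={2}∪out(4)={2}
  fail(14) 'cdda': from fail(13)=17 chase 'a': 17 ⇒ 18;  out={3}∪out(18)={3,5}

Text stream:
i=0 'a': node 0→7
i=1 'd': node 7→4 ·f
i=2 'c': node 4→5
i=3 'd': node 5→6  emit P1@[1:3]
i=4 'c': node 6→5 ·f
i=5 'd': node 5→6  emit P1@[3:5]
i=6 'c': node 6→5 ·f
i=7 'd': node 5→6  emit P1@[5:7]
i=8 'd': node 6→13 ·f
i=9 'a': node 13→14  emit P3@[6:9],P5@[7:9]
i=10 'a': node 14→7 ·f
i=11 'c': node 7→8
i=12 'a': node 8→9
i=13 'd': node 9→10  emit P2@[10:13]
i=14 'c': node 10→5 ·f
i=15 'd': node 5→6  emit P1@[13:15]
i=16 'd': node 6→13 ·f
i=17 'a': node 13→14  emit P3@[14:17],P5@[15:17]
i=18 'a': node 14→7 ·f
i=19 'c': node 7→8
i=20 'a': node 8→9
i=21 'b': node 9→16 ·f  emit P4@[19:21]
i=22 'a': node 16→7 ·f
i=23 'c': node 7→8
i=24 'a': node 8→9
i=25 'd': node 9→10  emit P2@[22:25]
i=26 'd': node 10→17 ·f
i=27 'a': node 17→18  emit P5@[25:27]
i=28 'c': node 18→8 ·f
i=29 'e': node 8→1 ·f
i=30 'a': node 1→2
i=31 'c': node 2→3  emit P0@[29:31]
i=32 'c': node 3→11 ·f
i=33 'c': node 11→11 ·f
i=34 'd': node 11→12
i=35 'd': node 12→13
i=36 'a': node 13→14  emit P3@[33:36],P5@[34:36]
i=37 'a': node 14→7 ·f
i=38 'b': node 7→0 ·f
i=39 'c': node 0→11
i=40 'd': node 11→12
i=41 'd': node 12→13
i=42 'a': node 13→14  emit P3@[39:42],P5@[40:42]
i=43 'b': node 14→0 ·f
i=44 'd': node 0→4
i=45 'd': node 4→17
i=46 'c': node 17→5 ·f
i=47 'a': node 5→15 ·f
i=48 'b': node 15→16  emit P4@[46:48]
i=49 'c': node 16→11 ·f
i=50 'b': node 11→0 ·f
i=51 'c': node 0→11
i=52 'a': node 11→15
i=53 'c': node 15→8 ·f
i=54 'a': node 8→9
i=55 'd': node 9→10  emit P2@[52:55]
i=56 'c': node 10→5 ·f
i=57 'd': node 5→6  emit P1@[55:57]
i=58 'b': node 6→0 ·f
i=59 'e': node 0→1
i=60 'a': node 1→2
i=61 'c': node 2→3  emit P0@[59:61]
i=62 'd': node 3→12 ·f
i=63 'd': node 12→13
i=64 'a': node 13→14  emit P3@[61:64],P5@[62:64]
i=65 'a': node 14→7 ·f
i=66 'd': node 7→4 ·f
i=67 'd': node 4→17
i=68 'a': node 17→18  emit P5@[66:68]
i=69 'e': node 18→1 ·f
i=70 'c': node 1→11 ·f
i=71 'e': node 11→1 ·f
i=72 'b': node 1→0 ·f
i=73 'd': node 0→4
i=74 'a': node 4→7 ·f

Result: [[3,1],[5,1],[7,1],[9,3],[9,5],[13,2],[15,1],[17,3],[17,5],[21,4],[25,2],[27,5],[31,0],[36,3],[36,5],[42,3],[42,5],[48,4],[55,2],[57,1],[61,0],[64,3],[64,5],[68,5]]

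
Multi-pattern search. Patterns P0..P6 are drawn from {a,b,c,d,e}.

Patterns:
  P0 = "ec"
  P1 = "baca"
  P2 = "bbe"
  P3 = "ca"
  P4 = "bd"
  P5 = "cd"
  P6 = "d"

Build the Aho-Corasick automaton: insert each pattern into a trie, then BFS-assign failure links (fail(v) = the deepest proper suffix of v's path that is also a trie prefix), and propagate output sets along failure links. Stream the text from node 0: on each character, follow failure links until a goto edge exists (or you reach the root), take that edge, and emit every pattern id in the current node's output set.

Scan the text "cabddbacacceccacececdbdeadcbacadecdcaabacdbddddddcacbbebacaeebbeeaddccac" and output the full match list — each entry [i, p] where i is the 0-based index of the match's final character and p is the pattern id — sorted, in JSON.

Construct AC machine:
Trie nodes:
  n0 'ε': b→3 c→9 d→13 e→1
  n1 'e': c→2
  n2 'ec': ·  [P0 ends]
  n3 'b': a→4 b→7 d→11
  n4 'ba': c→5
  n5 'bac': a→6
  n6 'baca': ·  [P1 ends]
  n7 'bb': e→8
  n8 'bbe': ·  [P2 ends]
  n9 'c': a→10 d→12
  n10 'ca': ·  [P3 ends]
  n11 'bd': ·  [P4 ends]
  n12 'cd': ·  [P5 ends]
  n13 'd': ·  [P6 ends]

BFS fail/out derivation:
  fail(1) 'e': from fail(0)=0 chase 'e': 0 ⇒ 0;  out=∅∪out(0)=∅
  fail(3) 'b': from fail(0)=0 chase 'b': 0 ⇒ 0;  out=∅∪out(0)=∅
  fail(9) 'c': from fail(0)=0 chase 'c': 0 ⇒ 0;  out=∅∪out(0)=∅
  fail(13) 'd': from fail(0)=0 chase 'd': 0 ⇒ 0;  out={6}∪out(0)={6}
  fail(2) 'ec': from fail(1)=0 chase 'c': 0 ⇒ 9;  out={0}∪out(9)={0}
  fail(4) 'ba': from fail(3)=0 chase 'a': 0 ⇒ 0;  out=∅∪out(0)=∅
  fail(7) 'bb': from fail(3)=0 chase 'b': 0 ⇒ 3;  out=∅∪out(3)=∅
  fail(10) 'ca': from fail(9)=0 chase 'a': 0 ⇒ 0;  out={3}∪out(0)={3}
  fail(11) 'bd': from fail(3)=0 chase 'd': 0 ⇒ 13;  out={4}∪out(13)={4,6}
  fail(12) 'cd': from fail(9)=0 chase 'd': 0 ⇒ 13;  out={5}∪out(13)={5,6}
  fail(5) 'bac': from fail(4)=0 chase 'c': 0 ⇒ 9;  out=∅∪out(9)=∅
  fail(8) 'bbe': from fail(7)=3 chase 'e': 3→0 ⇒ 1;  out={2}∪out(1)={2}
  fail(6) 'baca': from fail(5)=9 chase 'a': 9 ⇒ 10;  out={1}∪out(10)={1,3}

Scan:
[0] read 'c'  n0⇒n9
[1] read 'a'  n9⇒n10  → match P3@[0:1]
[2] read 'b'  n10⇒n3 ·f
[3] read 'd'  n3⇒n11  → match P4@[2:3],P6@[3:3]
[4] read 'd'  n11⇒n13 ·f  → match P6@[4:4]
[5] read 'b'  n13⇒n3 ·f
[6] read 'a'  n3⇒n4
[7] read 'c'  n4⇒n5
[8] read 'a'  n5⇒n6  → match P1@[5:8],P3@[7:8]
[9] read 'c'  n6⇒n9 ·f
[10] read 'c'  n9⇒n9 ·f
[11] read 'e'  n9⇒n1 ·f
[12] read 'c'  n1⇒n2  → match P0@[11:12]
[13] read 'c'  n2⇒n9 ·f
[14] read 'a'  n9⇒n10  → match P3@[13:14]
[15] read 'c'  n10⇒n9 ·f
[16] read 'e'  n9⇒n1 ·f
[17] read 'c'  n1⇒n2  → match P0@[16:17]
[18] read 'e'  n2⇒n1 ·f
[19] read 'c'  n1⇒n2  → match P0@[18:19]
[20] read 'd'  n2⇒n12 ·f  → match P5@[19:20],P6@[20:20]
[21] read 'b'  n12⇒n3 ·f
[22] read 'd'  n3⇒n11  → match P4@[21:22],P6@[22:22]
[23] read 'e'  n11⇒n1 ·f
[24] read 'a'  n1⇒n0 ·f
[25] read 'd'  n0⇒n13  → match P6@[25:25]
[26] read 'c'  n13⇒n9 ·f
[27] read 'b'  n9⇒n3 ·f
[28] read 'a'  n3⇒n4
[29] read 'c'  n4⇒n5
[30] read 'a'  n5⇒n6  → match P1@[27:30],P3@[29:30]
[31] read 'd'  n6⇒n13 ·f  → match P6@[31:31]
[32] read 'e'  n13⇒n1 ·f
[33] read 'c'  n1⇒n2  → match P0@[32:33]
[34] read 'd'  n2⇒n12 ·f  → match P5@[33:34],P6@[34:34]
[35] read 'c'  n12⇒n9 ·f
[36] read 'a'  n9⇒n10  → match P3@[35:36]
[37] read 'a'  n10⇒n0 ·f
[38] read 'b'  n0⇒n3
[39] read 'a'  n3⇒n4
[40] read 'c'  n4⇒n5
[41] read 'd'  n5⇒n12 ·f  → match P5@[40:41],P6@[41:41]
[42] read 'b'  n12⇒n3 ·f
[43] read 'd'  n3⇒n11  → match P4@[42:43],P6@[43:43]
[44] read 'd'  n11⇒n13 ·f  → match P6@[44:44]
[45] read 'd'  n13⇒n13 ·f  → match P6@[45:45]
[46] read 'd'  n13⇒n13 ·f  → match P6@[46:46]
[47] read 'd'  n13⇒n13 ·f  → match P6@[47:47]
[48] read 'd'  n13⇒n13 ·f  → match P6@[48:48]
[49] read 'c'  n13⇒n9 ·f
[50] read 'a'  n9⇒n10  → match P3@[49:50]
[51] read 'c'  n10⇒n9 ·f
[52] read 'b'  n9⇒n3 ·f
[53] read 'b'  n3⇒n7
[54] read 'e'  n7⇒n8  → match P2@[52:54]
[55] read 'b'  n8⇒n3 ·f
[56] read 'a'  n3⇒n4
[57] read 'c'  n4⇒n5
[58] read 'a'  n5⇒n6  → match P1@[55:58],P3@[57:58]
[59] read 'e'  n6⇒n1 ·f
[60] read 'e'  n1⇒n1 ·f
[61] read 'b'  n1⇒n3 ·f
[62] read 'b'  n3⇒n7
[63] read 'e'  n7⇒n8  → match P2@[61:63]
[64] read 'e'  n8⇒n1 ·f
[65] read 'a'  n1⇒n0 ·f
[66] read 'd'  n0⇒n13  → match P6@[66:66]
[67] read 'd'  n13⇒n13 ·f  → match P6@[67:67]
[68] read 'c'  n13⇒n9 ·f
[69] read 'c'  n9⇒n9 ·f
[70] read 'a'  n9⇒n10  → match P3@[69:70]
[71] read 'c'  n10⇒n9 ·f

Result: [[1,3],[3,4],[3,6],[4,6],[8,1],[8,3],[12,0],[14,3],[17,0],[19,0],[20,5],[20,6],[22,4],[22,6],[25,6],[30,1],[30,3],[31,6],[33,0],[34,5],[34,6],[36,3],[41,5],[41,6],[43,4],[43,6],[44,6],[45,6],[46,6],[47,6],[48,6],[50,3],[54,2],[58,1],[58,3],[63,2],[66,6],[67,6],[70,3]]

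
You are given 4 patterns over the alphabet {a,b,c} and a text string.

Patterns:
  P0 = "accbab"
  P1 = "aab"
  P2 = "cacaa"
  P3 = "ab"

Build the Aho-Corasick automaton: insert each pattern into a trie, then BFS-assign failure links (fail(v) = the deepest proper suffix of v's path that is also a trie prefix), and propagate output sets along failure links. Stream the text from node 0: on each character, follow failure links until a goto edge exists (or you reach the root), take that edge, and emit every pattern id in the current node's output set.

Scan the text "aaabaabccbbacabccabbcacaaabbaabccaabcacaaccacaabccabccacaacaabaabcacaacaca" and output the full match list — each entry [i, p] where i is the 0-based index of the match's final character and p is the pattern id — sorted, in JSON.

Build:
Trie nodes:
  n0 'ε': a→1 c→9
  n1 'a': a→7 b→14 c→2
  n2 'ac': c→3
  n3 'acc': b→4
  n4 'accb': a→5
  n5 'accba': b→6
  n6 'accbab': ·  ←P0
  n7 'aa': b→8
  n8 'aab': ·  ←P1
  n9 'c': a→10
  n10 'ca': c→11
  n11 'cac': a→12
  n12 'caca': a→13
  n13 'cacaa': ·  ←P2
  n14 'ab': ·  ←P3

BFS fail/out derivation:
  fail(1) 'a': from fail(0)=0 chase 'a': 0 ⇒ 0;  out=∅∪out(0)=∅
  fail(9) 'c': from fail(0)=0 chase 'c': 0 ⇒ 0;  out=∅∪out(0)=∅
  fail(2) 'ac': from fail(1)=0 chase 'c': 0 ⇒ 9;  out=∅∪out(9)=∅
  fail(7) 'aa': from fail(1)=0 chase 'a': 0 ⇒ 1;  out=∅∪out(1)=∅
  fail(10) 'ca': from fail(9)=0 chase 'a': 0 ⇒ 1;  out=∅∪out(1)=∅
  fail(14) 'ab': from fail(1)=0 chase 'b': 0 ⇒ 0;  out={3}∪out(0)={3}
  fail(3) 'acc': from fail(2)=9 chase 'c': 9→0 ⇒ 9;  out=∅∪out(9)=∅
  fail(8) 'aab': from fail(7)=1 chase 'b': 1 ⇒ 14;  out={1}∪out(14)={1,3}
  fail(11) 'cac': from fail(10)=1 chase 'c': 1 ⇒ 2;  out=∅∪out(2)=∅
  fail(4) 'accb': from fail(3)=9 chase 'b': 9→0 ⇒ 0;  out=∅∪out(0)=∅
  fail(12) 'caca': from fail(11)=2 chase 'a': 2→9 ⇒ 10;  out=∅∪out(10)=∅
  fail(5) 'accba': from fail(4)=0 chase 'a': 0 ⇒ 1;  out=∅∪out(1)=∅
  fail(13) 'cacaa': from fail(12)=10 chase 'a': 10→1 ⇒ 7;  out={2}∪out(7)={2}
  fail(6) 'accbab': from fail(5)=1 chase 'b': 1 ⇒ 14;  out={0}∪out(14)={0,3}

Scan:
i=0 'a': node 0→1
i=1 'a': node 1→7
i=2 'a': node 7→7 ·f
i=3 'b': node 7→8  ** P1@[1:3],P3@[2:3]
i=4 'a': node 8→1 ·f
i=5 'a': node 1→7
i=6 'b': node 7→8  ** P1@[4:6],P3@[5:6]
i=7 'c': node 8→9 ·f
i=8 'c': node 9→9 ·f
i=9 'b': node 9→0 ·f
i=10 'b': node 0→0
i=11 'a': node 0→1
i=12 'c': node 1→2
i=13 'a': node 2→10 ·f
i=14 'b': node 10→14 ·f  ** P3@[13:14]
i=15 'c': node 14→9 ·f
i=16 'c': node 9→9 ·f
i=17 'a': node 9→10
i=18 'b': node 10→14 ·f  ** P3@[17:18]
i=19 'b': node 14→0 ·f
i=20 'c': node 0→9
i=21 'a': node 9→10
i=22 'c': node 10→11
i=23 'a': node 11→12
i=24 'a': node 12→13  ** P2@[20:24]
i=25 'a': node 13→7 ·f
i=26 'b': node 7→8  ** P1@[24:26],P3@[25:26]
i=27 'b': node 8→0 ·f
i=28 'a': node 0→1
i=29 'a': node 1→7
i=30 'b': node 7→8  ** P1@[28:30],P3@[29:30]
i=31 'c': node 8→9 ·f
i=32 'c': node 9→9 ·f
i=33 'a': node 9→10
i=34 'a': node 10→7 ·f
i=35 'b': node 7→8  ** P1@[33:35],P3@[34:35]
i=36 'c': node 8→9 ·f
i=37 'a': node 9→10
i=38 'c': node 10→11
i=39 'a': node 11→12
i=40 'a': node 12→13  ** P2@[36:40]
i=41 'c': node 13→2 ·f
i=42 'c': node 2→3
i=43 'a': node 3→10 ·f
i=44 'c': node 10→11
i=45 'a': node 11→12
i=46 'a': node 12→13  ** P2@[42:46]
i=47 'b': node 13→8 ·f  ** P1@[45:47],P3@[46:47]
i=48 'c': node 8→9 ·f
i=49 'c': node 9→9 ·f
i=50 'a': node 9→10
i=51 'b': node 10→14 ·f  ** P3@[50:51]
i=52 'c': node 14→9 ·f
i=53 'c': node 9→9 ·f
i=54 'a': node 9→10
i=55 'c': node 10→11
i=56 'a': node 11→12
i=57 'a': node 12→13  ** P2@[53:57]
i=58 'c': node 13→2 ·f
i=59 'a': node 2→10 ·f
i=60 'a': node 10→7 ·f
i=61 'b': node 7→8  ** P1@[59:61],P3@[60:61]
i=62 'a': node 8→1 ·f
i=63 'a': node 1→7
i=64 'b': node 7→8  ** P1@[62:64],P3@[63:64]
i=65 'c': node 8→9 ·f
i=66 'a': node 9→10
i=67 'c': node 10→11
i=68 'a': node 11→12
i=69 'a': node 12→13  ** P2@[65:69]
i=70 'c': node 13→2 ·f
i=71 'a': node 2→10 ·f
i=72 'c': node 10→11
i=73 'a': node 11→12

Matches: [[3,1],[3,3],[6,1],[6,3],[14,3],[18,3],[24,2],[26,1],[26,3],[30,1],[30,3],[35,1],[35,3],[40,2],[46,2],[47,1],[47,3],[51,3],[57,2],[61,1],[61,3],[64,1],[64,3],[69,2]]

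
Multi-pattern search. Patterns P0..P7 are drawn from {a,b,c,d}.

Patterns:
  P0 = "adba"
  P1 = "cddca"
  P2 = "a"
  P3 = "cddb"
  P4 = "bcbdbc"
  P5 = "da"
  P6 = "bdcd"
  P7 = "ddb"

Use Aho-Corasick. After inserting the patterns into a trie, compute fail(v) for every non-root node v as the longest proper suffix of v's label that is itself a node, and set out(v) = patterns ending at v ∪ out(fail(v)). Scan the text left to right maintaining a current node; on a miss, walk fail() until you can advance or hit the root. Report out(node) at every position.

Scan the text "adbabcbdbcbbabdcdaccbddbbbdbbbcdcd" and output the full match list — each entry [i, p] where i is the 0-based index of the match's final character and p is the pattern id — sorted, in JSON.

Build automaton:
Trie (insert patterns):
  0='ε' goto a→1 b→11 c→5 d→17
  1='a' goto d→2  [P2 ends]
  2='ad' goto b→3
  3='adb' goto a→4
  4='adba' goto ·  [P0 ends]
  5='c' goto d→6
  6='cd' goto d→7
  7='cdd' goto b→10 c→8
  8='cddc' goto a→9
  9='cddca' goto ·  [P1 ends]
  10='cddb' goto ·  [P3 ends]
  11='b' goto c→12 d→19
  12='bc' goto b→13
  13='bcb' goto d→14
  14='bcbd' goto b→15
  15='bcbdb' goto c→16
  16='bcbdbc' goto ·  [P4 ends]
  17='d' goto a→18 d→22
  18='da' goto ·  [P5 ends]
  19='bd' goto c→20
  20='bdc' goto d→21
  21='bdcd' goto ·  [P6 ends]
  22='dd' goto b→23
  23='ddb' goto ·  [P7 ends]

Failure links (BFS by depth):
  fail(1) 'a': from fail(0)=0 chase 'a': 0 ⇒ 0;  out={2}∪out(0)={2}
  fail(5) 'c': from fail(0)=0 chase 'c': 0 ⇒ 0;  out=∅∪out(0)=∅
  fail(11) 'b': from fail(0)=0 chase 'b': 0 ⇒ 0;  out=∅∪out(0)=∅
  fail(17) 'd': from fail(0)=0 chase 'd': 0 ⇒ 0;  out=∅∪out(0)=∅
  fail(2) 'ad': from fail(1)=0 chase 'd': 0 ⇒ 17;  out=∅∪out(17)=∅
  fail(6) 'cd': from fail(5)=0 chase 'd': 0 ⇒ 17;  out=∅∪out(17)=∅
  fail(12) 'bc': from fail(11)=0 chase 'c': 0 ⇒ 5;  out=∅∪out(5)=∅
  fail(18) 'da': from fail(17)=0 chase 'a': 0 ⇒ 1;  out={5}∪out(1)={2,5}
  fail(19) 'bd': from fail(11)=0 chase 'd': 0 ⇒ 17;  out=∅∪out(17)=∅
  fail(22) 'dd': from fail(17)=0 chase 'd': 0 ⇒ 17;  out=∅∪out(17)=∅
  fail(3) 'adb': from fail(2)=17 chase 'b': 17→0 ⇒ 11;  out=∅∪out(11)=∅
  fail(7) 'cdd': from fail(6)=17 chase 'd': 17 ⇒ 22;  out=∅∪out(22)=∅
  fail(13) 'bcb': from fail(12)=5 chase 'b': 5→0 ⇒ 11;  out=∅∪out(11)=∅
  fail(20) 'bdc': from fail(19)=17 chase 'c': 17→0 ⇒ 5;  out=∅∪out(5)=∅
  fail(23) 'ddb': from fail(22)=17 chase 'b': 17→0 ⇒ 11;  out={7}∪out(11)={7}
  fail(4) 'adba': from fail(3)=11 chase 'a': 11→0 ⇒ 1;  out={0}∪out(1)={0,2}
  fail(8) 'cddc': from fail(7)=22 chase 'c': 22→17→0 ⇒ 5;  out=∅∪out(5)=∅
  fail(10) 'cddb': from fail(7)=22 chase 'b': 22 ⇒ 23;  out={3}∪out(23)={3,7}
  fail(14) 'bcbd': from fail(13)=11 chase 'd': 11 ⇒ 19;  out=∅∪out(19)=∅
  fail(21) 'bdcd': from fail(20)=5 chase 'd': 5 ⇒ 6;  out={6}∪out(6)={6}
  fail(9) 'cddca': from fail(8)=5 chase 'a': 5→0 ⇒ 1;  out={1}∪out(1)={1,2}
  fail(15) 'bcbdb': from fail(14)=19 chase 'b': 19→17→0 ⇒ 11;  out=∅∪out(11)=∅
  fail(16) 'bcbdbc': from fail(15)=11 chase 'c': 11 ⇒ 12;  out={4}∪out(12)={4}

Text stream:
i=0 'a': node 0→1  emit P2@[0:0]
i=1 'd': node 1→2
i=2 'b': node 2→3
i=3 'a': node 3→4  emit P0@[0:3],P2@[3:3]
i=4 'b': node 4→11 (via fail)
i=5 'c': node 11→12
i=6 'b': node 12→13
i=7 'd': node 13→14
i=8 'b': node 14→15
i=9 'c': node 15→16  emit P4@[4:9]
i=10 'b': node 16→13 (via fail)
i=11 'b': node 13→11 (via fail)
i=12 'a': node 11→1 (via fail)  emit P2@[12:12]
i=13 'b': node 1→11 (via fail)
i=14 'd': node 11→19
i=15 'c': node 19→20
i=16 'd': node 20→21  emit P6@[13:16]
i=17 'a': node 21→18 (via fail)  emit P2@[17:17],P5@[16:17]
i=18 'c': node 18→5 (via fail)
i=19 'c': node 5→5 (via fail)
i=20 'b': node 5→11 (via fail)
i=21 'd': node 11→19
i=22 'd': node 19→22 (via fail)
i=23 'b': node 22→23  emit P7@[21:23]
i=24 'b': node 23→11 (via fail)
i=25 'b': node 11→11 (via fail)
i=26 'd': node 11→19
i=27 'b': node 19→11 (via fail)
i=28 'b': node 11→11 (via fail)
i=29 'b': node 11→11 (via fail)
i=30 'c': node 11→12
i=31 'd': node 12→6 (via fail)
i=32 'c': node 6→5 (via fail)
i=33 'd': node 5→6

Matches: [[0,2],[3,0],[3,2],[9,4],[12,2],[16,6],[17,2],[17,5],[23,7]]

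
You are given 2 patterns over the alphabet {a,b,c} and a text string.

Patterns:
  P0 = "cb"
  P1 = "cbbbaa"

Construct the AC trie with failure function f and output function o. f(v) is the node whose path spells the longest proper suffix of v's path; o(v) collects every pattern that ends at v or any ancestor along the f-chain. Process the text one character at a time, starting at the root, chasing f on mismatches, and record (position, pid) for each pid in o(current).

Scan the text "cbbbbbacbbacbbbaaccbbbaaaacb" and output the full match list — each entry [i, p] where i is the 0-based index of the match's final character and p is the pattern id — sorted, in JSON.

Build:
Trie nodes:
  n0 'ε': c→1
  n1 'c': b→2
  n2 'cb': b→3  ←P0
  n3 'cbb': b→4
  n4 'cbbb': a→5
  n5 'cbbba': a→6
  n6 'cbbbaa': ·  ←P1

Failure links (BFS by depth):
  n1('c'): parent n0 fail=0; on 'c' 0 → fail=0;  out ∅∪∅=∅
  n2('cb'): parent n1 fail=0; on 'b' 0 → fail=0;  out {0}∪∅={0}
  n3('cbb'): parent n2 fail=0; on 'b' 0 → fail=0;  out ∅∪∅=∅
  n4('cbbb'): parent n3 fail=0; on 'b' 0 → fail=0;  out ∅∪∅=∅
  n5('cbbba'): parent n4 fail=0; on 'a' 0 → fail=0;  out ∅∪∅=∅
  n6('cbbbaa'): parent n5 fail=0; on 'a' 0 → fail=0;  out {1}∪∅={1}

Run:
pos 0 'c': at 1
pos 1 'b': at 2  → match P0@[0:1]
pos 2 'b': at 3
pos 3 'b': at 4
pos 4 'b': at 0 ·f
pos 5 'b': at 0
pos 6 'a': at 0
pos 7 'c': at 1
pos 8 'b': at 2  → match P0@[7:8]
pos 9 'b': at 3
pos 10 'a': at 0 ·f
pos 11 'c': at 1
pos 12 'b': at 2  → match P0@[11:12]
pos 13 'b': at 3
pos 14 'b': at 4
pos 15 'a': at 5
pos 16 'a': at 6  → match P1@[11:16]
pos 17 'c': at 1 ·f
pos 18 'c': at 1 ·f
pos 19 'b': at 2  → match P0@[18:19]
pos 20 'b': at 3
pos 21 'b': at 4
pos 22 'a': at 5
pos 23 'a': at 6  → match P1@[18:23]
pos 24 'a': at 0 ·f
pos 25 'a': at 0
pos 26 'c': at 1
pos 27 'b': at 2  → match P0@[26:27]

Matches: [[1,0],[8,0],[12,0],[16,1],[19,0],[23,1],[27,0]]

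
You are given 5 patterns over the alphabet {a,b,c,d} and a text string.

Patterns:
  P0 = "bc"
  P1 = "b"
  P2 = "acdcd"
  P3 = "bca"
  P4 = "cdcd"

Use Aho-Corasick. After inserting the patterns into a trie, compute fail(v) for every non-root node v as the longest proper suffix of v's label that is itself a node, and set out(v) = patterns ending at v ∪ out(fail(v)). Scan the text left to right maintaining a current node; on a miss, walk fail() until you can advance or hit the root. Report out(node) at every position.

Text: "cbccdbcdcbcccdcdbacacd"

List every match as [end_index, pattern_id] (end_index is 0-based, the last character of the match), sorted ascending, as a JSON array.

Build:
Trie (insert patterns):
  n0 'ε': a→3 b→1 c→9
  n1 'b': c→2  ←P1
  n2 'bc': a→8  ←P0
  n3 'a': c→4
  n4 'ac': d→5
  n5 'acd': c→6
  n6 'acdc': d→7
  n7 'acdcd': ·  ←P2
  n8 'bca': ·  ←P3
  n9 'c': d→10
  n10 'cd': c→11
  n11 'cdc': d→12
  n12 'cdcd': ·  ←P4

BFS fail/out derivation:
  n1('b'): parent n0 fail=0; on 'b' 0 → fail=0;  out {1}∪∅={1}
  n3('a'): parent n0 fail=0; on 'a' 0 → fail=0;  out ∅∪∅=∅
  n9('c'): parent n0 fail=0; on 'c' 0 → fail=0;  out ∅∪∅=∅
  n2('bc'): parent n1 fail=0; on 'c' 0 → fail=9;  out {0}∪∅={0}
  n4('ac'): parent n3 fail=0; on 'c' 0 → fail=9;  out ∅∪∅=∅
  n10('cd'): parent n9 fail=0; on 'd' 0 → fail=0;  out ∅∪∅=∅
  n5('acd'): parent n4 fail=9; on 'd' 9 → fail=10;  out ∅∪∅=∅
  n8('bca'): parent n2 fail=9; on 'a' 9→0 → fail=3;  out {3}∪∅={3}
  n11('cdc'): parent n10 fail=0; on 'c' 0 → fail=9;  out ∅∪∅=∅
  n6('acdc'): parent n5 fail=10; on 'c' 10 → fail=11;  out ∅∪∅=∅
  n12('cdcd'): parent n11 fail=9; on 'd' 9 → fail=10;  out {4}∪∅={4}
  n7('acdcd'): parent n6 fail=11; on 'd' 11 → fail=12;  out {2}∪{4}={2,4}

Run:
[0] read 'c'  n0⇒n9
[1] read 'b'  n9⇒n1 ·f  ** P1@[1:1]
[2] read 'c'  n1⇒n2  ** P0@[1:2]
[3] read 'c'  n2⇒n9 ·f
[4] read 'd'  n9⇒n10
[5] read 'b'  n10⇒n1 ·f  ** P1@[5:5]
[6] read 'c'  n1⇒n2  ** P0@[5:6]
[7] read 'd'  n2⇒n10 ·f
[8] read 'c'  n10⇒n11
[9] read 'b'  n11⇒n1 ·f  ** P1@[9:9]
[10] read 'c'  n1⇒n2  ** P0@[9:10]
[11] read 'c'  n2⇒n9 ·f
[12] read 'c'  n9⇒n9 ·f
[13] read 'd'  n9⇒n10
[14] read 'c'  n10⇒n11
[15] read 'd'  n11⇒n12  ** P4@[12:15]
[16] read 'b'  n12⇒n1 ·f  ** P1@[16:16]
[17] read 'a'  n1⇒n3 ·f
[18] read 'c'  n3⇒n4
[19] read 'a'  n4⇒n3 ·f
[20] read 'c'  n3⇒n4
[21] read 'd'  n4⇒n5

All matches (sorted): [[1,1],[2,0],[5,1],[6,0],[9,1],[10,0],[15,4],[16,1]]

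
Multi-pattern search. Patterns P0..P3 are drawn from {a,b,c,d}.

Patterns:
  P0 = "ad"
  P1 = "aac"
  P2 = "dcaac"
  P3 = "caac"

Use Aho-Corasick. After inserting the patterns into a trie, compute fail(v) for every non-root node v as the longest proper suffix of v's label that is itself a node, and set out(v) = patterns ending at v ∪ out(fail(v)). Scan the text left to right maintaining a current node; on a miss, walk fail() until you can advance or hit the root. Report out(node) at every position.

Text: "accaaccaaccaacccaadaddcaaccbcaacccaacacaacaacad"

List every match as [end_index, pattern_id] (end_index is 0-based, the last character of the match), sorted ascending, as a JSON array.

Construct AC machine:
Trie nodes:
  n0 'ε': a→1 c→10 d→5
  n1 'a': a→3 d→2
  n2 'ad': ·  [P0 ends]
  n3 'aa': c→4
  n4 'aac': ·  [P1 ends]
  n5 'd': c→6
  n6 'dc': a→7
  n7 'dca': a→8
  n8 'dcaa': c→9
  n9 'dcaac': ·  [P2 ends]
  n10 'c': a→11
  n11 'ca': a→12
  n12 'caa': c→13
  n13 'caac': ·  [P3 ends]

Failure links (BFS by depth):
  n1('a'): parent n0 fail=0; on 'a' 0 → fail=0;  out ∅∪∅=∅
  n5('d'): parent n0 fail=0; on 'd' 0 → fail=0;  out ∅∪∅=∅
  n10('c'): parent n0 fail=0; on 'c' 0 → fail=0;  out ∅∪∅=∅
  n2('ad'): parent n1 fail=0; on 'd' 0 → fail=5;  out {0}∪∅={0}
  n3('aa'): parent n1 fail=0; on 'a' 0 → fail=1;  out ∅∪∅=∅
  n6('dc'): parent n5 fail=0; on 'c' 0 → fail=10;  out ∅∪∅=∅
  n11('ca'): parent n10 fail=0; on 'a' 0 → fail=1;  out ∅∪∅=∅
  n4('aac'): parent n3 fail=1; on 'c' 1→0 → fail=10;  out {1}∪∅={1}
  n7('dca'): parent n6 fail=10; on 'a' 10 → fail=11;  out ∅∪∅=∅
  n12('caa'): parent n11 fail=1; on 'a' 1 → fail=3;  out ∅∪∅=∅
  n8('dcaa'): parent n7 fail=11; on 'a' 11 → fail=12;  out ∅∪∅=∅
  n13('caac'): parent n12 fail=3; on 'c' 3 → fail=4;  out {3}∪{1}={1,3}
  n9('dcaac'): parent n8 fail=12; on 'c' 12 → fail=13;  out {2}∪{1,3}={1,2,3}

Text stream:
pos 0 'a': at 1
pos 1 'c': at 10 (via fail)
pos 2 'c': at 10 (via fail)
pos 3 'a': at 11
pos 4 'a': at 12
pos 5 'c': at 13  ** P1@[3:5],P3@[2:5]
pos 6 'c': at 10 (via fail)
pos 7 'a': at 11
pos 8 'a': at 12
pos 9 'c': at 13  ** P1@[7:9],P3@[6:9]
pos 10 'c': at 10 (via fail)
pos 11 'a': at 11
pos 12 'a': at 12
pos 13 'c': at 13  ** P1@[11:13],P3@[10:13]
pos 14 'c': at 10 (via fail)
pos 15 'c': at 10 (via fail)
pos 16 'a': at 11
pos 17 'a': at 12
pos 18 'd': at 2 (via fail)  ** P0@[17:18]
pos 19 'a': at 1 (via fail)
pos 20 'd': at 2  ** P0@[19:20]
pos 21 'd': at 5 (via fail)
pos 22 'c': at 6
pos 23 'a': at 7
pos 24 'a': at 8
pos 25 'c': at 9  ** P1@[23:25],P2@[21:25],P3@[22:25]
pos 26 'c': at 10 (via fail)
pos 27 'b': at 0 (via fail)
pos 28 'c': at 10
pos 29 'a': at 11
pos 30 'a': at 12
pos 31 'c': at 13  ** P1@[29:31],P3@[28:31]
pos 32 'c': at 10 (via fail)
pos 33 'c': at 10 (via fail)
pos 34 'a': at 11
pos 35 'a': at 12
pos 36 'c': at 13  ** P1@[34:36],P3@[33:36]
pos 37 'a': at 11 (via fail)
pos 38 'c': at 10 (via fail)
pos 39 'a': at 11
pos 40 'a': at 12
pos 41 'c': at 13  ** P1@[39:41],P3@[38:41]
pos 42 'a': at 11 (via fail)
pos 43 'a': at 12
pos 44 'c': at 13  ** P1@[42:44],P3@[41:44]
pos 45 'a': at 11 (via fail)
pos 46 'd': at 2 (via fail)  ** P0@[45:46]

Result: [[5,1],[5,3],[9,1],[9,3],[13,1],[13,3],[18,0],[20,0],[25,1],[25,2],[25,3],[31,1],[31,3],[36,1],[36,3],[41,1],[41,3],[44,1],[44,3],[46,0]]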